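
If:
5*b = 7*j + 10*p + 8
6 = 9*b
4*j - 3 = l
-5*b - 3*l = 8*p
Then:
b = 2/3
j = 47/32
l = 23/8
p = -287/192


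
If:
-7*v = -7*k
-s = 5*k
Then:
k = v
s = -5*v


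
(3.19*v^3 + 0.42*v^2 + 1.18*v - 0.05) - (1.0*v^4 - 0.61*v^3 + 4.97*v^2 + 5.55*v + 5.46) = -1.0*v^4 + 3.8*v^3 - 4.55*v^2 - 4.37*v - 5.51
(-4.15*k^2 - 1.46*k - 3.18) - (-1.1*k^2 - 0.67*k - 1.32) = -3.05*k^2 - 0.79*k - 1.86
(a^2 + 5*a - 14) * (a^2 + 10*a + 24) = a^4 + 15*a^3 + 60*a^2 - 20*a - 336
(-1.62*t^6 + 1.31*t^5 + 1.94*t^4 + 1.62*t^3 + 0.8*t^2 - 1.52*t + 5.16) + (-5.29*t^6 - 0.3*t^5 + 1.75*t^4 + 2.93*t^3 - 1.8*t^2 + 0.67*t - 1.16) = -6.91*t^6 + 1.01*t^5 + 3.69*t^4 + 4.55*t^3 - 1.0*t^2 - 0.85*t + 4.0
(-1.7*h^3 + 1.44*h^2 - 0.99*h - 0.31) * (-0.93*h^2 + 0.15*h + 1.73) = 1.581*h^5 - 1.5942*h^4 - 1.8043*h^3 + 2.631*h^2 - 1.7592*h - 0.5363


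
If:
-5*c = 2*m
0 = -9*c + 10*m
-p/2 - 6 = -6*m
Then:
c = 0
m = 0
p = -12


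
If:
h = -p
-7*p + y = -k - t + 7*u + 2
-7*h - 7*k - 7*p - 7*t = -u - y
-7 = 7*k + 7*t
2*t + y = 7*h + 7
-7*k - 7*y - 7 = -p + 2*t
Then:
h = -1154/397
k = 1616/397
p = 1154/397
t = -2013/397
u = -1506/397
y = -1273/397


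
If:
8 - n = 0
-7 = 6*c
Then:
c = -7/6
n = 8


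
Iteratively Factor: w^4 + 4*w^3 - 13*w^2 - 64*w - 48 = (w - 4)*(w^3 + 8*w^2 + 19*w + 12) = (w - 4)*(w + 4)*(w^2 + 4*w + 3) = (w - 4)*(w + 1)*(w + 4)*(w + 3)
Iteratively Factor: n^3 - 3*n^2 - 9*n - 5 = (n - 5)*(n^2 + 2*n + 1) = (n - 5)*(n + 1)*(n + 1)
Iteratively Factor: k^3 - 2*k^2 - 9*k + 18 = (k + 3)*(k^2 - 5*k + 6) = (k - 2)*(k + 3)*(k - 3)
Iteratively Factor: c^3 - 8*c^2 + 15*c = (c - 5)*(c^2 - 3*c) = (c - 5)*(c - 3)*(c)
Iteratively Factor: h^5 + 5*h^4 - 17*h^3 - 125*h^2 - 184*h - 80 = (h + 4)*(h^4 + h^3 - 21*h^2 - 41*h - 20) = (h + 1)*(h + 4)*(h^3 - 21*h - 20) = (h + 1)^2*(h + 4)*(h^2 - h - 20) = (h + 1)^2*(h + 4)^2*(h - 5)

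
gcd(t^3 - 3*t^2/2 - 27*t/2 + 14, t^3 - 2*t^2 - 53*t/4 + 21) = t^2 - t/2 - 14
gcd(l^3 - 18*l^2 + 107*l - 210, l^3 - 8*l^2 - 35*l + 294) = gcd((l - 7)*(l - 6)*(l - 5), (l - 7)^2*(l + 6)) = l - 7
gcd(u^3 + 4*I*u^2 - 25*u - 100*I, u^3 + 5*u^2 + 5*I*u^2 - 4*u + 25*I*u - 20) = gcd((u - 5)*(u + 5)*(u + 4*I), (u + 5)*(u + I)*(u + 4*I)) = u^2 + u*(5 + 4*I) + 20*I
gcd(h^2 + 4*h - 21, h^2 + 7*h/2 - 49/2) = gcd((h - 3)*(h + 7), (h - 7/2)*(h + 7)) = h + 7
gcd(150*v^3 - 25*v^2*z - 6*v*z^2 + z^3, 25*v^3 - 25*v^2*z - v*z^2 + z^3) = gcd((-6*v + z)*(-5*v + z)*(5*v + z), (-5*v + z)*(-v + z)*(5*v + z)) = -25*v^2 + z^2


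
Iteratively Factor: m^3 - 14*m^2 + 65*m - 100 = (m - 5)*(m^2 - 9*m + 20) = (m - 5)*(m - 4)*(m - 5)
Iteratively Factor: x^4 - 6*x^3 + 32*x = (x + 2)*(x^3 - 8*x^2 + 16*x) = (x - 4)*(x + 2)*(x^2 - 4*x) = (x - 4)^2*(x + 2)*(x)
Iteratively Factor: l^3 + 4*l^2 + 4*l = (l + 2)*(l^2 + 2*l) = (l + 2)^2*(l)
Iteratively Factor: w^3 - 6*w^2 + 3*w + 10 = (w - 2)*(w^2 - 4*w - 5) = (w - 2)*(w + 1)*(w - 5)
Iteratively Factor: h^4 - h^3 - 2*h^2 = (h - 2)*(h^3 + h^2) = h*(h - 2)*(h^2 + h) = h^2*(h - 2)*(h + 1)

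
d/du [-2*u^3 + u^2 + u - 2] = -6*u^2 + 2*u + 1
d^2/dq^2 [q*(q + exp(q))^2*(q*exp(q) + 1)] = q^4*exp(q) + 8*q^3*exp(2*q) + 8*q^3*exp(q) + 9*q^2*exp(3*q) + 24*q^2*exp(2*q) + 14*q^2*exp(q) + 12*q*exp(3*q) + 16*q*exp(2*q) + 8*q*exp(q) + 6*q + 2*exp(3*q) + 4*exp(2*q) + 4*exp(q)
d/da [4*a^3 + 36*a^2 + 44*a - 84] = 12*a^2 + 72*a + 44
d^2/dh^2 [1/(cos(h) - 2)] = (sin(h)^2 - 2*cos(h) + 1)/(cos(h) - 2)^3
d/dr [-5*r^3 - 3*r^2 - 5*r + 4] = -15*r^2 - 6*r - 5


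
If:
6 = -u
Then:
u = -6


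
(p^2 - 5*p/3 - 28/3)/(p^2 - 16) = (p + 7/3)/(p + 4)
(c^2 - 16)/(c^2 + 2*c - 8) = (c - 4)/(c - 2)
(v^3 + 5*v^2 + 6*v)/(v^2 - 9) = v*(v + 2)/(v - 3)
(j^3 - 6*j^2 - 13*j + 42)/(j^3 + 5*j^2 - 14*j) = (j^2 - 4*j - 21)/(j*(j + 7))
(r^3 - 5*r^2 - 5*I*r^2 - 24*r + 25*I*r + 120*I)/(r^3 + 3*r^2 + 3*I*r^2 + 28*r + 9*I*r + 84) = (r^2 - r*(8 + 5*I) + 40*I)/(r^2 + 3*I*r + 28)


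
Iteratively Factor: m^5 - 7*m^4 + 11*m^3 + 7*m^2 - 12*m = (m)*(m^4 - 7*m^3 + 11*m^2 + 7*m - 12) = m*(m - 4)*(m^3 - 3*m^2 - m + 3) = m*(m - 4)*(m + 1)*(m^2 - 4*m + 3) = m*(m - 4)*(m - 3)*(m + 1)*(m - 1)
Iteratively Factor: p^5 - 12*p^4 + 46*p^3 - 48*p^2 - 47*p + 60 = (p - 4)*(p^4 - 8*p^3 + 14*p^2 + 8*p - 15) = (p - 4)*(p + 1)*(p^3 - 9*p^2 + 23*p - 15) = (p - 4)*(p - 1)*(p + 1)*(p^2 - 8*p + 15) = (p - 5)*(p - 4)*(p - 1)*(p + 1)*(p - 3)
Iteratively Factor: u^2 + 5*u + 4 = (u + 4)*(u + 1)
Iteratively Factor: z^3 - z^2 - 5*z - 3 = (z - 3)*(z^2 + 2*z + 1) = (z - 3)*(z + 1)*(z + 1)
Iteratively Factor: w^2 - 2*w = (w)*(w - 2)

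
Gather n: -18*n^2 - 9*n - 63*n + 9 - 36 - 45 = -18*n^2 - 72*n - 72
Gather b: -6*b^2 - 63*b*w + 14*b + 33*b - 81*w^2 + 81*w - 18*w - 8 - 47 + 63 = -6*b^2 + b*(47 - 63*w) - 81*w^2 + 63*w + 8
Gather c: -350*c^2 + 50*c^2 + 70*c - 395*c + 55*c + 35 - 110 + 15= -300*c^2 - 270*c - 60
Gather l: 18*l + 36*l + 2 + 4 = 54*l + 6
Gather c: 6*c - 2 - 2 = 6*c - 4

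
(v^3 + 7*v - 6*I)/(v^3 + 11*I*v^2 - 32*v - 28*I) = (v^3 + 7*v - 6*I)/(v^3 + 11*I*v^2 - 32*v - 28*I)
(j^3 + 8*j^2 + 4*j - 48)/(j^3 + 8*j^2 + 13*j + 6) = (j^2 + 2*j - 8)/(j^2 + 2*j + 1)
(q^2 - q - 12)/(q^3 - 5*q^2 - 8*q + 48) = 1/(q - 4)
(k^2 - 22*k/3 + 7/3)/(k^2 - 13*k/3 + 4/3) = (k - 7)/(k - 4)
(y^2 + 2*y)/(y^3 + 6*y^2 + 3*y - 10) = y/(y^2 + 4*y - 5)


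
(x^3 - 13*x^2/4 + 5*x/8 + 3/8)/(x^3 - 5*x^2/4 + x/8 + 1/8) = (x - 3)/(x - 1)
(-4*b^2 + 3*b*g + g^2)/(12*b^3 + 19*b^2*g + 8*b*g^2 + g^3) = (-b + g)/(3*b^2 + 4*b*g + g^2)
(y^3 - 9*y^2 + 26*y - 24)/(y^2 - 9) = (y^2 - 6*y + 8)/(y + 3)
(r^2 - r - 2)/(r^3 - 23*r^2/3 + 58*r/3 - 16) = 3*(r + 1)/(3*r^2 - 17*r + 24)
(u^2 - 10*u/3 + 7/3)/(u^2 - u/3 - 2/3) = (3*u - 7)/(3*u + 2)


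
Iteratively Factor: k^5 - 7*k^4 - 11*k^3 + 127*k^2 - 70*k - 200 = (k - 2)*(k^4 - 5*k^3 - 21*k^2 + 85*k + 100) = (k - 2)*(k + 1)*(k^3 - 6*k^2 - 15*k + 100) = (k - 5)*(k - 2)*(k + 1)*(k^2 - k - 20) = (k - 5)*(k - 2)*(k + 1)*(k + 4)*(k - 5)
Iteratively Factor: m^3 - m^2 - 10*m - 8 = (m - 4)*(m^2 + 3*m + 2) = (m - 4)*(m + 2)*(m + 1)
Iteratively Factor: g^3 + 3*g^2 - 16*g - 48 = (g + 3)*(g^2 - 16) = (g - 4)*(g + 3)*(g + 4)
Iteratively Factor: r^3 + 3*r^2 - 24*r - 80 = (r - 5)*(r^2 + 8*r + 16) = (r - 5)*(r + 4)*(r + 4)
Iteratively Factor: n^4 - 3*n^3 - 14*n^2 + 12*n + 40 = (n - 2)*(n^3 - n^2 - 16*n - 20) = (n - 2)*(n + 2)*(n^2 - 3*n - 10) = (n - 5)*(n - 2)*(n + 2)*(n + 2)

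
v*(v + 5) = v^2 + 5*v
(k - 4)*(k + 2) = k^2 - 2*k - 8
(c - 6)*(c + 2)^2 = c^3 - 2*c^2 - 20*c - 24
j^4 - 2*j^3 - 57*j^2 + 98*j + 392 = (j - 7)*(j - 4)*(j + 2)*(j + 7)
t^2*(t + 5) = t^3 + 5*t^2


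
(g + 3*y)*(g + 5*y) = g^2 + 8*g*y + 15*y^2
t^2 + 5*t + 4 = (t + 1)*(t + 4)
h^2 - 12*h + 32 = (h - 8)*(h - 4)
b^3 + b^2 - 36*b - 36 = (b - 6)*(b + 1)*(b + 6)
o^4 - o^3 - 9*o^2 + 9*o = o*(o - 3)*(o - 1)*(o + 3)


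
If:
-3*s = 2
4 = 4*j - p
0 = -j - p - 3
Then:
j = 1/5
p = -16/5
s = -2/3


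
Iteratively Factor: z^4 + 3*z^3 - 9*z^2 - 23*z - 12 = (z + 1)*(z^3 + 2*z^2 - 11*z - 12) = (z - 3)*(z + 1)*(z^2 + 5*z + 4) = (z - 3)*(z + 1)^2*(z + 4)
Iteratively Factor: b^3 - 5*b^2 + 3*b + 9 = (b - 3)*(b^2 - 2*b - 3) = (b - 3)^2*(b + 1)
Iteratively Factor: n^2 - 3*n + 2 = (n - 2)*(n - 1)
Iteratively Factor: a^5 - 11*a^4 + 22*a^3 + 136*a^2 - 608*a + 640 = (a + 4)*(a^4 - 15*a^3 + 82*a^2 - 192*a + 160) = (a - 5)*(a + 4)*(a^3 - 10*a^2 + 32*a - 32) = (a - 5)*(a - 4)*(a + 4)*(a^2 - 6*a + 8) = (a - 5)*(a - 4)*(a - 2)*(a + 4)*(a - 4)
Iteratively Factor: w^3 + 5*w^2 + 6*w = (w + 3)*(w^2 + 2*w) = (w + 2)*(w + 3)*(w)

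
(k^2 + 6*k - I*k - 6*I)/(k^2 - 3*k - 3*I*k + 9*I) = (k^2 + k*(6 - I) - 6*I)/(k^2 - 3*k*(1 + I) + 9*I)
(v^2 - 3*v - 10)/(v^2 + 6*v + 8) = (v - 5)/(v + 4)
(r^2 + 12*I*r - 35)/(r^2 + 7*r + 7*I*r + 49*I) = (r + 5*I)/(r + 7)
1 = 1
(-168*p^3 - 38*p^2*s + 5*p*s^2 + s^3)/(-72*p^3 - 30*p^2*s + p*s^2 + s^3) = (7*p + s)/(3*p + s)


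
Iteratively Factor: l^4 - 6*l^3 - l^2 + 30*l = (l - 3)*(l^3 - 3*l^2 - 10*l) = (l - 3)*(l + 2)*(l^2 - 5*l) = (l - 5)*(l - 3)*(l + 2)*(l)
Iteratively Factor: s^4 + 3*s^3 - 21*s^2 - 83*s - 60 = (s - 5)*(s^3 + 8*s^2 + 19*s + 12) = (s - 5)*(s + 1)*(s^2 + 7*s + 12) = (s - 5)*(s + 1)*(s + 4)*(s + 3)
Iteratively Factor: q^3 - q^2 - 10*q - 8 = (q + 2)*(q^2 - 3*q - 4) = (q + 1)*(q + 2)*(q - 4)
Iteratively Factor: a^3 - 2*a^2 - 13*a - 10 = (a + 2)*(a^2 - 4*a - 5) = (a + 1)*(a + 2)*(a - 5)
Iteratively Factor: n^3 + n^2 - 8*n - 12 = (n + 2)*(n^2 - n - 6) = (n + 2)^2*(n - 3)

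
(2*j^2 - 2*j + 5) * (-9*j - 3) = -18*j^3 + 12*j^2 - 39*j - 15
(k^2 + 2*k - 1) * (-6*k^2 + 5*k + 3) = -6*k^4 - 7*k^3 + 19*k^2 + k - 3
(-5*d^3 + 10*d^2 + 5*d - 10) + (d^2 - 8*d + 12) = -5*d^3 + 11*d^2 - 3*d + 2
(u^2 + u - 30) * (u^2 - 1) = u^4 + u^3 - 31*u^2 - u + 30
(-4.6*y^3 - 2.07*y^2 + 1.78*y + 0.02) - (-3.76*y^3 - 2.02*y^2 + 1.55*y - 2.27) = -0.84*y^3 - 0.0499999999999998*y^2 + 0.23*y + 2.29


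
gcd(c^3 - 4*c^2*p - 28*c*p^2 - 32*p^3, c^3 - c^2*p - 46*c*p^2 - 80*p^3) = -c^2 + 6*c*p + 16*p^2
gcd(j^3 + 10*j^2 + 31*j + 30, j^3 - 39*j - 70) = j^2 + 7*j + 10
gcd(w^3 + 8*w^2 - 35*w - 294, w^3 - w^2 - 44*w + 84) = w^2 + w - 42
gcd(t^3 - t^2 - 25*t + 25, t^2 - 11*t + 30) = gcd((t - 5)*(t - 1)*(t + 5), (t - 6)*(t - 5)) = t - 5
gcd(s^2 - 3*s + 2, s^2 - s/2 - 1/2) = s - 1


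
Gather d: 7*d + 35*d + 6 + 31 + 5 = 42*d + 42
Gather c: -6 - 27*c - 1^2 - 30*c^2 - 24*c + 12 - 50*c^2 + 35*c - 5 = -80*c^2 - 16*c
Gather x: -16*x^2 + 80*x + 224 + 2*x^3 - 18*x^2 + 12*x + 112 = 2*x^3 - 34*x^2 + 92*x + 336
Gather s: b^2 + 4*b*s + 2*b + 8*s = b^2 + 2*b + s*(4*b + 8)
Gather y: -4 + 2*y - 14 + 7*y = 9*y - 18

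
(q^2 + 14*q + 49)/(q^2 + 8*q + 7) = (q + 7)/(q + 1)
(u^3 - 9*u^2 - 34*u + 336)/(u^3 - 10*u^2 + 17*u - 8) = (u^2 - u - 42)/(u^2 - 2*u + 1)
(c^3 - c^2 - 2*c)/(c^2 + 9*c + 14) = c*(c^2 - c - 2)/(c^2 + 9*c + 14)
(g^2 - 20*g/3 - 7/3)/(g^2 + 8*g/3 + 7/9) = 3*(g - 7)/(3*g + 7)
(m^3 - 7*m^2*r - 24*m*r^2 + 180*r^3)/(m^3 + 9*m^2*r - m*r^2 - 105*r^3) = (-m^2 + 12*m*r - 36*r^2)/(-m^2 - 4*m*r + 21*r^2)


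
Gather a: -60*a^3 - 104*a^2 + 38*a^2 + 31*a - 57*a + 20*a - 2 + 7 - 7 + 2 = -60*a^3 - 66*a^2 - 6*a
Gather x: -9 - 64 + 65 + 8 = 0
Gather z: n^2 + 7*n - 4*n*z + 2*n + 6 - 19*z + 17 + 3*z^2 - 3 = n^2 + 9*n + 3*z^2 + z*(-4*n - 19) + 20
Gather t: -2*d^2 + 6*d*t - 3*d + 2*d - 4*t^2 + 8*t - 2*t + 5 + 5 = -2*d^2 - d - 4*t^2 + t*(6*d + 6) + 10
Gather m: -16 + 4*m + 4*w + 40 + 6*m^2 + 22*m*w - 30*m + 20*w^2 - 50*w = 6*m^2 + m*(22*w - 26) + 20*w^2 - 46*w + 24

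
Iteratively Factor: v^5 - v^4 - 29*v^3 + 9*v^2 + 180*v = (v)*(v^4 - v^3 - 29*v^2 + 9*v + 180) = v*(v - 5)*(v^3 + 4*v^2 - 9*v - 36) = v*(v - 5)*(v - 3)*(v^2 + 7*v + 12) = v*(v - 5)*(v - 3)*(v + 3)*(v + 4)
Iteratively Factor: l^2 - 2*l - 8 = (l - 4)*(l + 2)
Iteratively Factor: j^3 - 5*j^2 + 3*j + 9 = (j + 1)*(j^2 - 6*j + 9) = (j - 3)*(j + 1)*(j - 3)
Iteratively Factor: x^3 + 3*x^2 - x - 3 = (x + 1)*(x^2 + 2*x - 3) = (x + 1)*(x + 3)*(x - 1)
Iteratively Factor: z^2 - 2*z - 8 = (z + 2)*(z - 4)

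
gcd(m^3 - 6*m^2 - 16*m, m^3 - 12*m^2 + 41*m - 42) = 1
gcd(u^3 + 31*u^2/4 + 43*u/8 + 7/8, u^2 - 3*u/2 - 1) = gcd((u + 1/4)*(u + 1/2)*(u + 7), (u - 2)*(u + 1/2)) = u + 1/2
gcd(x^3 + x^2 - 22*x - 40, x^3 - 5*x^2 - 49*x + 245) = x - 5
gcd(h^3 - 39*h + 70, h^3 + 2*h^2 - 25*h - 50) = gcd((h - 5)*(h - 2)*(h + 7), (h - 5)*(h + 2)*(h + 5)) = h - 5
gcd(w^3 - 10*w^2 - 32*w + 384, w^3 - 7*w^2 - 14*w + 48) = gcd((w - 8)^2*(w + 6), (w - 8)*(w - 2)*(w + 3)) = w - 8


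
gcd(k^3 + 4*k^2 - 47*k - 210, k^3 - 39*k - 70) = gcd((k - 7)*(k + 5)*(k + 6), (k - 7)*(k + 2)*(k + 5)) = k^2 - 2*k - 35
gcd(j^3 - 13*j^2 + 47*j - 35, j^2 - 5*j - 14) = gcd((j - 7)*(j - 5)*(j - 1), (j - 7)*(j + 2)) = j - 7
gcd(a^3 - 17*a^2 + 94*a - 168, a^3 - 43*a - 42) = a - 7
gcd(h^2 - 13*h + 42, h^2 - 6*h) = h - 6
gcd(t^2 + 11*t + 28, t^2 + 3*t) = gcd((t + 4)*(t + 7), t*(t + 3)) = 1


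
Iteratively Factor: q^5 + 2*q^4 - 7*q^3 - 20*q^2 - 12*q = (q + 1)*(q^4 + q^3 - 8*q^2 - 12*q) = (q - 3)*(q + 1)*(q^3 + 4*q^2 + 4*q) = (q - 3)*(q + 1)*(q + 2)*(q^2 + 2*q) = q*(q - 3)*(q + 1)*(q + 2)*(q + 2)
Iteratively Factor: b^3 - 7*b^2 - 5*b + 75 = (b - 5)*(b^2 - 2*b - 15) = (b - 5)^2*(b + 3)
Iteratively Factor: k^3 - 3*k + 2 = (k + 2)*(k^2 - 2*k + 1) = (k - 1)*(k + 2)*(k - 1)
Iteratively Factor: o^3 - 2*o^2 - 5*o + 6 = (o + 2)*(o^2 - 4*o + 3) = (o - 1)*(o + 2)*(o - 3)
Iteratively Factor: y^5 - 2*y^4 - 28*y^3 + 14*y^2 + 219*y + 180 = (y + 3)*(y^4 - 5*y^3 - 13*y^2 + 53*y + 60) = (y + 3)^2*(y^3 - 8*y^2 + 11*y + 20) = (y - 4)*(y + 3)^2*(y^2 - 4*y - 5) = (y - 4)*(y + 1)*(y + 3)^2*(y - 5)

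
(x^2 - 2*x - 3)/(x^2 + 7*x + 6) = (x - 3)/(x + 6)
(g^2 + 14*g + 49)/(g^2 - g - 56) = (g + 7)/(g - 8)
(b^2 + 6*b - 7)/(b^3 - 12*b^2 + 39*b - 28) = (b + 7)/(b^2 - 11*b + 28)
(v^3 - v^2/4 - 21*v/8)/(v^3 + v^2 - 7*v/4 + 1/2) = v*(8*v^2 - 2*v - 21)/(2*(4*v^3 + 4*v^2 - 7*v + 2))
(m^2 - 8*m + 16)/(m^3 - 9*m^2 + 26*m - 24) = (m - 4)/(m^2 - 5*m + 6)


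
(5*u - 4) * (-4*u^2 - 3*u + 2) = -20*u^3 + u^2 + 22*u - 8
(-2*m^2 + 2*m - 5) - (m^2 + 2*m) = -3*m^2 - 5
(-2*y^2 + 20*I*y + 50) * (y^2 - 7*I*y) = -2*y^4 + 34*I*y^3 + 190*y^2 - 350*I*y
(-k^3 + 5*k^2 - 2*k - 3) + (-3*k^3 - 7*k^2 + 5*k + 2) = -4*k^3 - 2*k^2 + 3*k - 1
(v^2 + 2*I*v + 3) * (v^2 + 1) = v^4 + 2*I*v^3 + 4*v^2 + 2*I*v + 3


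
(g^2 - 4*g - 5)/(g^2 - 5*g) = (g + 1)/g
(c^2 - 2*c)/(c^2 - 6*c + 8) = c/(c - 4)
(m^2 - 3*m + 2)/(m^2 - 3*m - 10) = (-m^2 + 3*m - 2)/(-m^2 + 3*m + 10)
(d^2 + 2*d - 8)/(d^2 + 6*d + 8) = (d - 2)/(d + 2)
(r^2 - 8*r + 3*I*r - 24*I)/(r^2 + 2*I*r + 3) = (r - 8)/(r - I)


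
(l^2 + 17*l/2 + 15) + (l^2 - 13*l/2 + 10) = 2*l^2 + 2*l + 25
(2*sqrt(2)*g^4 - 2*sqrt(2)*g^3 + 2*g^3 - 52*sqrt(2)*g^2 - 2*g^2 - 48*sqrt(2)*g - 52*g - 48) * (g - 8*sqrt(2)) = 2*sqrt(2)*g^5 - 30*g^4 - 2*sqrt(2)*g^4 - 68*sqrt(2)*g^3 + 30*g^3 - 32*sqrt(2)*g^2 + 780*g^2 + 416*sqrt(2)*g + 720*g + 384*sqrt(2)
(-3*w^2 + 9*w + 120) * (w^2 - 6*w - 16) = -3*w^4 + 27*w^3 + 114*w^2 - 864*w - 1920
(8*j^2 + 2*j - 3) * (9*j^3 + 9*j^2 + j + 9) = 72*j^5 + 90*j^4 - j^3 + 47*j^2 + 15*j - 27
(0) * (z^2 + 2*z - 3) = 0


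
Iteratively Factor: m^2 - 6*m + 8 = (m - 2)*(m - 4)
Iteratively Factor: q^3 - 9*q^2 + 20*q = (q - 4)*(q^2 - 5*q) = (q - 5)*(q - 4)*(q)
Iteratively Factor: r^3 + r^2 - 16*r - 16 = (r + 4)*(r^2 - 3*r - 4) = (r - 4)*(r + 4)*(r + 1)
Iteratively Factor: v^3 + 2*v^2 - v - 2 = (v + 1)*(v^2 + v - 2) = (v + 1)*(v + 2)*(v - 1)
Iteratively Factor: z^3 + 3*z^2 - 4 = (z - 1)*(z^2 + 4*z + 4) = (z - 1)*(z + 2)*(z + 2)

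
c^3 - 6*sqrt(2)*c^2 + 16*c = c*(c - 4*sqrt(2))*(c - 2*sqrt(2))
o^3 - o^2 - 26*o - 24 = (o - 6)*(o + 1)*(o + 4)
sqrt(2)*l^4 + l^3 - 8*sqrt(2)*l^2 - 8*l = l*(l - 2*sqrt(2))*(l + 2*sqrt(2))*(sqrt(2)*l + 1)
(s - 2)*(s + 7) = s^2 + 5*s - 14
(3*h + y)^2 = 9*h^2 + 6*h*y + y^2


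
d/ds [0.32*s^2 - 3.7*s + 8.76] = 0.64*s - 3.7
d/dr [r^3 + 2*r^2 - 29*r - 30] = 3*r^2 + 4*r - 29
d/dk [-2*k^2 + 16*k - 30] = 16 - 4*k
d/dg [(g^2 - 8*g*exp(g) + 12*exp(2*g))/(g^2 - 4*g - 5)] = 2*(-(g - 2)*(g^2 - 8*g*exp(g) + 12*exp(2*g)) + (-g^2 + 4*g + 5)*(4*g*exp(g) - g - 12*exp(2*g) + 4*exp(g)))/(-g^2 + 4*g + 5)^2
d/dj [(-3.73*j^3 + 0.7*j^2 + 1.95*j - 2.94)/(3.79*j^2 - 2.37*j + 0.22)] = (-14.1367*j^4 + 17.6802*j^3 - 11.5113*j^2 + 22.5932*j - 6.5388)/(14.3641*j^4 - 17.9646*j^3 + 7.2845*j^2 - 1.0428*j + 0.0484)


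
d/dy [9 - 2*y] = -2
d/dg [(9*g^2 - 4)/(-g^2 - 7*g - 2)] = (-63*g^2 - 44*g - 28)/(g^4 + 14*g^3 + 53*g^2 + 28*g + 4)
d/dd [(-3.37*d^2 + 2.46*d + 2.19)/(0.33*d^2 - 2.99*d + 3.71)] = (9.2645*d^2 - 26.4508*d + 15.6747)/(0.1089*d^4 - 1.9734*d^3 + 11.3887*d^2 - 22.1858*d + 13.7641)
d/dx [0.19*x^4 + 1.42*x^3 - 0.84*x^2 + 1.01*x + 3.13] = 0.76*x^3 + 4.26*x^2 - 1.68*x + 1.01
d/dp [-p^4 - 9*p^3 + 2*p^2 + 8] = p*(-4*p^2 - 27*p + 4)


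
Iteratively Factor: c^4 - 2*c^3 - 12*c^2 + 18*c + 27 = (c - 3)*(c^3 + c^2 - 9*c - 9) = (c - 3)*(c + 3)*(c^2 - 2*c - 3) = (c - 3)*(c + 1)*(c + 3)*(c - 3)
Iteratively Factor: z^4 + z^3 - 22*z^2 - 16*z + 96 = (z + 4)*(z^3 - 3*z^2 - 10*z + 24) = (z + 3)*(z + 4)*(z^2 - 6*z + 8) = (z - 4)*(z + 3)*(z + 4)*(z - 2)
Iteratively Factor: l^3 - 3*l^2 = (l)*(l^2 - 3*l) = l*(l - 3)*(l)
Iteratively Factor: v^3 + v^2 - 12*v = (v + 4)*(v^2 - 3*v) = v*(v + 4)*(v - 3)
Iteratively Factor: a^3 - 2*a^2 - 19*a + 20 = (a - 1)*(a^2 - a - 20) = (a - 5)*(a - 1)*(a + 4)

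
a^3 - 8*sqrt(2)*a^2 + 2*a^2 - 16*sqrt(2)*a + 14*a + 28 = (a + 2)*(a - 7*sqrt(2))*(a - sqrt(2))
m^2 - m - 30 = (m - 6)*(m + 5)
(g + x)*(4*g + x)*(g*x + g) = 4*g^3*x + 4*g^3 + 5*g^2*x^2 + 5*g^2*x + g*x^3 + g*x^2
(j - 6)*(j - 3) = j^2 - 9*j + 18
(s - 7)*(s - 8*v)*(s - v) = s^3 - 9*s^2*v - 7*s^2 + 8*s*v^2 + 63*s*v - 56*v^2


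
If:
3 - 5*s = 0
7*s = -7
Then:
No Solution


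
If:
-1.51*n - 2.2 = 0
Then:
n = -1.46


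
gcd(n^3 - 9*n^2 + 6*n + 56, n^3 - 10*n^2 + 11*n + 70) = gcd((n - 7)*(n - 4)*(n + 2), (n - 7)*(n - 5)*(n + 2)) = n^2 - 5*n - 14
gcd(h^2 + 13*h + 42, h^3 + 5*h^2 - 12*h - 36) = h + 6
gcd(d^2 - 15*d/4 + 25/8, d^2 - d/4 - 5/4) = d - 5/4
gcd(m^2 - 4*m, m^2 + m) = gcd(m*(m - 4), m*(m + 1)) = m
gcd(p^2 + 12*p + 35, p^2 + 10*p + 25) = p + 5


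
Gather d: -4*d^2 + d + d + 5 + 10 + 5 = -4*d^2 + 2*d + 20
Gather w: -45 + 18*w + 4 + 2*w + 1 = 20*w - 40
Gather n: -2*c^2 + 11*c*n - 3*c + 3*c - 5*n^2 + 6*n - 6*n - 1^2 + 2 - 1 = -2*c^2 + 11*c*n - 5*n^2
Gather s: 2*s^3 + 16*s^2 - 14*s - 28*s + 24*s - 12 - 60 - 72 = 2*s^3 + 16*s^2 - 18*s - 144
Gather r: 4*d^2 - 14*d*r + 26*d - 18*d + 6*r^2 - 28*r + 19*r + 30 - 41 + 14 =4*d^2 + 8*d + 6*r^2 + r*(-14*d - 9) + 3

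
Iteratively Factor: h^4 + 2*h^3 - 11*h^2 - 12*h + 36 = (h - 2)*(h^3 + 4*h^2 - 3*h - 18) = (h - 2)*(h + 3)*(h^2 + h - 6) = (h - 2)^2*(h + 3)*(h + 3)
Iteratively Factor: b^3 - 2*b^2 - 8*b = (b)*(b^2 - 2*b - 8) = b*(b + 2)*(b - 4)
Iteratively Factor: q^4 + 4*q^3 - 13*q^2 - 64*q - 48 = (q - 4)*(q^3 + 8*q^2 + 19*q + 12) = (q - 4)*(q + 3)*(q^2 + 5*q + 4) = (q - 4)*(q + 1)*(q + 3)*(q + 4)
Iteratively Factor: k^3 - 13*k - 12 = (k + 1)*(k^2 - k - 12) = (k - 4)*(k + 1)*(k + 3)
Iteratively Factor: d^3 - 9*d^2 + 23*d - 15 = (d - 3)*(d^2 - 6*d + 5) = (d - 3)*(d - 1)*(d - 5)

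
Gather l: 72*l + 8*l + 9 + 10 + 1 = 80*l + 20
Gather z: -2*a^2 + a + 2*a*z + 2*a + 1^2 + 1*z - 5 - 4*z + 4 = -2*a^2 + 3*a + z*(2*a - 3)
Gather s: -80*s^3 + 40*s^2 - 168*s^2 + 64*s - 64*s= -80*s^3 - 128*s^2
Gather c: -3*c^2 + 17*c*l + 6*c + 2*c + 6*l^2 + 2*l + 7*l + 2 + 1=-3*c^2 + c*(17*l + 8) + 6*l^2 + 9*l + 3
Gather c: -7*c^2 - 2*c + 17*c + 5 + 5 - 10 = -7*c^2 + 15*c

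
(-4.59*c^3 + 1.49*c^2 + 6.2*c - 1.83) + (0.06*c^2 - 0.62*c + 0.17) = -4.59*c^3 + 1.55*c^2 + 5.58*c - 1.66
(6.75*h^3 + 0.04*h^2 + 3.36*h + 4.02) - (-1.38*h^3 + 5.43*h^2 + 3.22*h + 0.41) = 8.13*h^3 - 5.39*h^2 + 0.14*h + 3.61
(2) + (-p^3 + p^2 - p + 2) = -p^3 + p^2 - p + 4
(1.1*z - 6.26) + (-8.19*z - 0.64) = -7.09*z - 6.9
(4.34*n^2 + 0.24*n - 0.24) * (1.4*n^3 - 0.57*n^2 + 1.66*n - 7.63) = 6.076*n^5 - 2.1378*n^4 + 6.7316*n^3 - 32.579*n^2 - 2.2296*n + 1.8312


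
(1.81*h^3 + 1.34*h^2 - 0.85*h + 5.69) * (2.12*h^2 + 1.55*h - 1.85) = 3.8372*h^5 + 5.6463*h^4 - 3.0735*h^3 + 8.2663*h^2 + 10.392*h - 10.5265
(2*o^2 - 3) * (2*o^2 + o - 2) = 4*o^4 + 2*o^3 - 10*o^2 - 3*o + 6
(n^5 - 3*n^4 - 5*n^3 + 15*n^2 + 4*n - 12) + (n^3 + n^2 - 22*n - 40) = n^5 - 3*n^4 - 4*n^3 + 16*n^2 - 18*n - 52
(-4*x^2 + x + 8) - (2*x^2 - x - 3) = -6*x^2 + 2*x + 11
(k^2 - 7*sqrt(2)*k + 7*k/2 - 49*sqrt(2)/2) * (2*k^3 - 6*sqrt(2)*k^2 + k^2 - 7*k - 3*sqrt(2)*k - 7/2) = 2*k^5 - 20*sqrt(2)*k^4 + 8*k^4 - 80*sqrt(2)*k^3 + 161*k^3/2 + 14*sqrt(2)*k^2 + 308*k^2 + 539*k/4 + 196*sqrt(2)*k + 343*sqrt(2)/4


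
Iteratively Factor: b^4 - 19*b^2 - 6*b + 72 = (b - 4)*(b^3 + 4*b^2 - 3*b - 18) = (b - 4)*(b + 3)*(b^2 + b - 6) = (b - 4)*(b + 3)^2*(b - 2)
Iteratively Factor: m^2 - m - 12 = (m + 3)*(m - 4)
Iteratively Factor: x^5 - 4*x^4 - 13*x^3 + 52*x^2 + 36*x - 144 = (x - 4)*(x^4 - 13*x^2 + 36) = (x - 4)*(x - 2)*(x^3 + 2*x^2 - 9*x - 18) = (x - 4)*(x - 2)*(x + 3)*(x^2 - x - 6) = (x - 4)*(x - 3)*(x - 2)*(x + 3)*(x + 2)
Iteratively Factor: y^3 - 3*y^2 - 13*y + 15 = (y - 1)*(y^2 - 2*y - 15) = (y - 1)*(y + 3)*(y - 5)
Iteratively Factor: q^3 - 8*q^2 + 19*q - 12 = (q - 1)*(q^2 - 7*q + 12) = (q - 3)*(q - 1)*(q - 4)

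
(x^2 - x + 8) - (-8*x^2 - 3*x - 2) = 9*x^2 + 2*x + 10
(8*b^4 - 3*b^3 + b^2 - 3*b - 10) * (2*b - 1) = 16*b^5 - 14*b^4 + 5*b^3 - 7*b^2 - 17*b + 10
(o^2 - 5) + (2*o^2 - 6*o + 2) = 3*o^2 - 6*o - 3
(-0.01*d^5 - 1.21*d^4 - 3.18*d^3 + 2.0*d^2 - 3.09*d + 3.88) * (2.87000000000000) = -0.0287*d^5 - 3.4727*d^4 - 9.1266*d^3 + 5.74*d^2 - 8.8683*d + 11.1356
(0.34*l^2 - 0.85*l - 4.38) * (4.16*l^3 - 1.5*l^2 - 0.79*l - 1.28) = 1.4144*l^5 - 4.046*l^4 - 17.2144*l^3 + 6.8063*l^2 + 4.5482*l + 5.6064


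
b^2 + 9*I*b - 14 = (b + 2*I)*(b + 7*I)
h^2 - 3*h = h*(h - 3)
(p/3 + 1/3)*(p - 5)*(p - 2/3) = p^3/3 - 14*p^2/9 - 7*p/9 + 10/9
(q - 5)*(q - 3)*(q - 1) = q^3 - 9*q^2 + 23*q - 15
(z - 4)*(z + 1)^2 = z^3 - 2*z^2 - 7*z - 4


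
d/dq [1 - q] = -1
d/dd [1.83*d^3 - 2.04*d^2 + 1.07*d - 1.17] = 5.49*d^2 - 4.08*d + 1.07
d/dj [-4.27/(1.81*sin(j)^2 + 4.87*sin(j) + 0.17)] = (15.4574*sin(j) + 20.7949)*cos(j)/(1.81*sin(j)^2 + 4.87*sin(j) + 0.17)^2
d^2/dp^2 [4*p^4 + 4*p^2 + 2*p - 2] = 48*p^2 + 8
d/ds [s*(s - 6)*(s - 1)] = 3*s^2 - 14*s + 6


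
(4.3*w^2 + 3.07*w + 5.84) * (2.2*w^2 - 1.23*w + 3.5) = 9.46*w^4 + 1.465*w^3 + 24.1219*w^2 + 3.5618*w + 20.44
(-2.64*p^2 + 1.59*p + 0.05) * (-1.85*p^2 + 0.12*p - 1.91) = 4.884*p^4 - 3.2583*p^3 + 5.1407*p^2 - 3.0309*p - 0.0955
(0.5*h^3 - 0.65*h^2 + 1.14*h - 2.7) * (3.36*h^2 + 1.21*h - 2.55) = 1.68*h^5 - 1.579*h^4 + 1.7689*h^3 - 6.0351*h^2 - 6.174*h + 6.885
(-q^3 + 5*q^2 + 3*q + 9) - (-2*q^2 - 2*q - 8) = -q^3 + 7*q^2 + 5*q + 17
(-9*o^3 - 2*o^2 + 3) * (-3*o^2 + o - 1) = 27*o^5 - 3*o^4 + 7*o^3 - 7*o^2 + 3*o - 3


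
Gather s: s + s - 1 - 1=2*s - 2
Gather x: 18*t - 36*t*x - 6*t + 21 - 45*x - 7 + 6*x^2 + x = 12*t + 6*x^2 + x*(-36*t - 44) + 14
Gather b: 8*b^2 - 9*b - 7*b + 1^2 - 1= 8*b^2 - 16*b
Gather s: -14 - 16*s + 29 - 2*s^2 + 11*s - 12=-2*s^2 - 5*s + 3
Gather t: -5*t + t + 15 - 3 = 12 - 4*t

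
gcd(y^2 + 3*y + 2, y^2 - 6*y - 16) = y + 2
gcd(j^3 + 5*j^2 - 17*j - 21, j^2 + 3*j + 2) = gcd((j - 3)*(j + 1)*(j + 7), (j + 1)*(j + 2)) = j + 1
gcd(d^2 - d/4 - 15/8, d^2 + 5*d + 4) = 1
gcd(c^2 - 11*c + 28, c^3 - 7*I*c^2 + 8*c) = 1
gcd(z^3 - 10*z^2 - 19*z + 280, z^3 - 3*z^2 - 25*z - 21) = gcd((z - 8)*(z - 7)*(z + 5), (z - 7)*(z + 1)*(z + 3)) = z - 7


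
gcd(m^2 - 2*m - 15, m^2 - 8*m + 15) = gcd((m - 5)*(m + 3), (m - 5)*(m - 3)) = m - 5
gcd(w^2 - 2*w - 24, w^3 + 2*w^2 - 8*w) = w + 4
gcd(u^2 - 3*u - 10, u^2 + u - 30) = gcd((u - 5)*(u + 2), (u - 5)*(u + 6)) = u - 5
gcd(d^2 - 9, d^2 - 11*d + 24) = d - 3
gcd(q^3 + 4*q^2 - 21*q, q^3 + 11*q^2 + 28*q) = q^2 + 7*q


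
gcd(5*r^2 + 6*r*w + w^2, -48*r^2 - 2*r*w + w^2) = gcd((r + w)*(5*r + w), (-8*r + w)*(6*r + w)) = 1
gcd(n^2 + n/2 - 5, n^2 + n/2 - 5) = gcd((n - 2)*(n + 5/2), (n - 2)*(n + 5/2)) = n^2 + n/2 - 5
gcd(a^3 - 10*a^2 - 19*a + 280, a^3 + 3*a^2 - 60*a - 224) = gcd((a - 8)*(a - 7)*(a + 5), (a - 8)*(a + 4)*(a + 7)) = a - 8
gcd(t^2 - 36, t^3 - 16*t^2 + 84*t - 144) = t - 6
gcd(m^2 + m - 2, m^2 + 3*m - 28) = 1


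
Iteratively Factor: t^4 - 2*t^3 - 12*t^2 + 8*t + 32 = (t + 2)*(t^3 - 4*t^2 - 4*t + 16) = (t - 4)*(t + 2)*(t^2 - 4) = (t - 4)*(t - 2)*(t + 2)*(t + 2)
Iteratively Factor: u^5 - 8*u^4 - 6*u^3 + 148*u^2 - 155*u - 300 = (u - 5)*(u^4 - 3*u^3 - 21*u^2 + 43*u + 60) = (u - 5)^2*(u^3 + 2*u^2 - 11*u - 12) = (u - 5)^2*(u - 3)*(u^2 + 5*u + 4) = (u - 5)^2*(u - 3)*(u + 1)*(u + 4)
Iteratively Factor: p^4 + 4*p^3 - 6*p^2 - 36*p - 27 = (p - 3)*(p^3 + 7*p^2 + 15*p + 9) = (p - 3)*(p + 1)*(p^2 + 6*p + 9) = (p - 3)*(p + 1)*(p + 3)*(p + 3)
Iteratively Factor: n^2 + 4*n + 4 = (n + 2)*(n + 2)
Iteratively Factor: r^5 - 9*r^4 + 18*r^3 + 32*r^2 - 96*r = (r)*(r^4 - 9*r^3 + 18*r^2 + 32*r - 96) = r*(r - 4)*(r^3 - 5*r^2 - 2*r + 24) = r*(r - 4)^2*(r^2 - r - 6) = r*(r - 4)^2*(r - 3)*(r + 2)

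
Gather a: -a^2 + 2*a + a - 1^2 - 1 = -a^2 + 3*a - 2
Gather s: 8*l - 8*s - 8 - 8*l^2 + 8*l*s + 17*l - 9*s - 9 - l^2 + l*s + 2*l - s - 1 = -9*l^2 + 27*l + s*(9*l - 18) - 18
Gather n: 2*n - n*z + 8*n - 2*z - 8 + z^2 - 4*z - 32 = n*(10 - z) + z^2 - 6*z - 40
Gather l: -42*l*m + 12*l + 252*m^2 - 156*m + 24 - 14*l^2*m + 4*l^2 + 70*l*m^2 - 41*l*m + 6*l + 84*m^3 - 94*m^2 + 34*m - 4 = l^2*(4 - 14*m) + l*(70*m^2 - 83*m + 18) + 84*m^3 + 158*m^2 - 122*m + 20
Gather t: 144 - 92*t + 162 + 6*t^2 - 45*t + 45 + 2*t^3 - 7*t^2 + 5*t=2*t^3 - t^2 - 132*t + 351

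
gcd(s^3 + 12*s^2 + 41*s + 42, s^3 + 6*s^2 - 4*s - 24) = s + 2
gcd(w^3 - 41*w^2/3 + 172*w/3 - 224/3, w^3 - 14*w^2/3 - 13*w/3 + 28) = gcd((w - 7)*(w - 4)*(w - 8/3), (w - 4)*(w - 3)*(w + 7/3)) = w - 4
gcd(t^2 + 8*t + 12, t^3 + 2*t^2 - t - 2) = t + 2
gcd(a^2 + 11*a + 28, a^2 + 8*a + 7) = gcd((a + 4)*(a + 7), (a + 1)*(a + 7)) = a + 7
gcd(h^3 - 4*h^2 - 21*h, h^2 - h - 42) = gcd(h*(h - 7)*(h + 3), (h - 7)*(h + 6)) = h - 7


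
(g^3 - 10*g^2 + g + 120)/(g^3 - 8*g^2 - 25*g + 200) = (g + 3)/(g + 5)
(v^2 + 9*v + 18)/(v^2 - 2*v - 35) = (v^2 + 9*v + 18)/(v^2 - 2*v - 35)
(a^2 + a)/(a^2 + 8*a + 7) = a/(a + 7)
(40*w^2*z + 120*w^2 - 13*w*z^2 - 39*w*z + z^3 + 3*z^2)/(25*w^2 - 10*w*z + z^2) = (-8*w*z - 24*w + z^2 + 3*z)/(-5*w + z)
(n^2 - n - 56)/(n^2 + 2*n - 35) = (n - 8)/(n - 5)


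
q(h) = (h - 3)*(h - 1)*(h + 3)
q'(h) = (h - 3)*(h - 1) + (h - 3)*(h + 3) + (h - 1)*(h + 3)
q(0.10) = 8.09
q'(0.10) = -9.17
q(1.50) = -3.38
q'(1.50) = -5.25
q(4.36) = 33.63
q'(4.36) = 39.31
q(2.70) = -2.91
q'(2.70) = 7.47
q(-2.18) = 13.51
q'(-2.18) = 9.62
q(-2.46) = 10.20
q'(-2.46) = 14.07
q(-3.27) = -7.23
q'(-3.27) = 29.62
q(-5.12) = -105.35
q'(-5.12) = 79.88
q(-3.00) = 0.00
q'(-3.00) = 24.00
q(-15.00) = -3456.00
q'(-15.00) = 696.00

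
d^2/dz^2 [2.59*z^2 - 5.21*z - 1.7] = 5.18000000000000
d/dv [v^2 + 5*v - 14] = 2*v + 5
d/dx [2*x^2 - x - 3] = 4*x - 1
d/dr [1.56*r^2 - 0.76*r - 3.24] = 3.12*r - 0.76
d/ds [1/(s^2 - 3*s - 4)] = (3 - 2*s)/(-s^2 + 3*s + 4)^2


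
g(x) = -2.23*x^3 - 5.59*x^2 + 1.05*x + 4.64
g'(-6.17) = -184.65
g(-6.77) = 433.27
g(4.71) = -347.43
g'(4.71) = -200.02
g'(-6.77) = -229.88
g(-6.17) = 309.15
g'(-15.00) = -1336.50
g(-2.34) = 0.15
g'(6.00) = -306.87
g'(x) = -6.69*x^2 - 11.18*x + 1.05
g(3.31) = -134.00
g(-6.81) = 442.53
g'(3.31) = -109.25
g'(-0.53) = 5.10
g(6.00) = -671.98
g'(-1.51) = 2.68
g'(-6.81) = -233.07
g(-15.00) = 6257.39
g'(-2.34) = -9.42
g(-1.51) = -2.01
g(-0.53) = 2.85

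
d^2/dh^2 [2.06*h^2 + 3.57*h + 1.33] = 4.12000000000000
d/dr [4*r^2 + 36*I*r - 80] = 8*r + 36*I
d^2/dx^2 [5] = 0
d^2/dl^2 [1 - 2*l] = 0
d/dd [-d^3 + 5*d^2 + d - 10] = -3*d^2 + 10*d + 1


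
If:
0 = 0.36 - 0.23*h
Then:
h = 1.57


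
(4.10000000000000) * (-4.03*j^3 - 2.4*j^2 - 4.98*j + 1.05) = -16.523*j^3 - 9.84*j^2 - 20.418*j + 4.305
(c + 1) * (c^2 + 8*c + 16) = c^3 + 9*c^2 + 24*c + 16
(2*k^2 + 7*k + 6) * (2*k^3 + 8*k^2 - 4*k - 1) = 4*k^5 + 30*k^4 + 60*k^3 + 18*k^2 - 31*k - 6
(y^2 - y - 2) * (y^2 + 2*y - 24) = y^4 + y^3 - 28*y^2 + 20*y + 48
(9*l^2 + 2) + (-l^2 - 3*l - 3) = 8*l^2 - 3*l - 1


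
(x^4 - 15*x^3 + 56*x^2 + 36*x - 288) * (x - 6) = x^5 - 21*x^4 + 146*x^3 - 300*x^2 - 504*x + 1728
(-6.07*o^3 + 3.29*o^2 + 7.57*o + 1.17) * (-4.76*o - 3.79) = 28.8932*o^4 + 7.3449*o^3 - 48.5023*o^2 - 34.2595*o - 4.4343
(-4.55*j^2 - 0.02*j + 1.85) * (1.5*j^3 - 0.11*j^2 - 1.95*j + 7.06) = -6.825*j^5 + 0.4705*j^4 + 11.6497*j^3 - 32.2875*j^2 - 3.7487*j + 13.061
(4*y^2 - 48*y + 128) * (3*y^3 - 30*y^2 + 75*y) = 12*y^5 - 264*y^4 + 2124*y^3 - 7440*y^2 + 9600*y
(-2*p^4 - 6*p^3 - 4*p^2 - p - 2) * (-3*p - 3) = 6*p^5 + 24*p^4 + 30*p^3 + 15*p^2 + 9*p + 6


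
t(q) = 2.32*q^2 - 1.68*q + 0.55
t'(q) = 4.64*q - 1.68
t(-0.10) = 0.74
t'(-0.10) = -2.14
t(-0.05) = 0.64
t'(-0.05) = -1.91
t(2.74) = 13.36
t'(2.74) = 11.03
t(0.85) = 0.80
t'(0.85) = 2.26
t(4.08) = 32.32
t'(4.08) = 17.25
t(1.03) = 1.28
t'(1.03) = 3.10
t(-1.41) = 7.53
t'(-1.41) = -8.22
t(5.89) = 71.14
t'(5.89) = 25.65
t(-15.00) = 547.75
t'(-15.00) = -71.28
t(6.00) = 73.99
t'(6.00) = 26.16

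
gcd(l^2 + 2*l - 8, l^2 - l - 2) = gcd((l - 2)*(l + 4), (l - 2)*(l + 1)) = l - 2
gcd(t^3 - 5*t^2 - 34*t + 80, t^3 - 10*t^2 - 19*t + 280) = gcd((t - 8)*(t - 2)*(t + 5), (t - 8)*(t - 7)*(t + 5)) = t^2 - 3*t - 40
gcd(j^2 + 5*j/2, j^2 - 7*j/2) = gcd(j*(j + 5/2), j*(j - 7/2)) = j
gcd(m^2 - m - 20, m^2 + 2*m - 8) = m + 4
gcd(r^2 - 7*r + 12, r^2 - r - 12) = r - 4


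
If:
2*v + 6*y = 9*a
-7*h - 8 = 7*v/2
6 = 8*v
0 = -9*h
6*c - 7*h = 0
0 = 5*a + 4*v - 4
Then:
No Solution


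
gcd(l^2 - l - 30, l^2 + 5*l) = l + 5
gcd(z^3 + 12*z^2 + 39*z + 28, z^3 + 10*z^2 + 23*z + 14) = z^2 + 8*z + 7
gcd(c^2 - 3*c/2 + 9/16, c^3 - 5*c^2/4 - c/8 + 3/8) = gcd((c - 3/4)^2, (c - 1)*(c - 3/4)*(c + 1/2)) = c - 3/4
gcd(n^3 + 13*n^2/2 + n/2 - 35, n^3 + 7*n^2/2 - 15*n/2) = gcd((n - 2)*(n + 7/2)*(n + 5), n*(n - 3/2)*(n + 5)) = n + 5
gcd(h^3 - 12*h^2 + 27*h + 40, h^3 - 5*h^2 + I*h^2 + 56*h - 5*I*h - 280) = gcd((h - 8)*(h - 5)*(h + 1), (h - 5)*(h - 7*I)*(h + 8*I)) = h - 5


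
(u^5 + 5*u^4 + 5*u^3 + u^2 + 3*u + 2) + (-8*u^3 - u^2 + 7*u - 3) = u^5 + 5*u^4 - 3*u^3 + 10*u - 1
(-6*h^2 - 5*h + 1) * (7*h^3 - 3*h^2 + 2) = -42*h^5 - 17*h^4 + 22*h^3 - 15*h^2 - 10*h + 2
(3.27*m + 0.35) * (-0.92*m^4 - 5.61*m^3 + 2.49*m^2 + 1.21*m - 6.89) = -3.0084*m^5 - 18.6667*m^4 + 6.1788*m^3 + 4.8282*m^2 - 22.1068*m - 2.4115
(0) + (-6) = -6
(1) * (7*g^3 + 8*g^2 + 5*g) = 7*g^3 + 8*g^2 + 5*g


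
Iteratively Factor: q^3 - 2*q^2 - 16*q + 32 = (q - 2)*(q^2 - 16) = (q - 2)*(q + 4)*(q - 4)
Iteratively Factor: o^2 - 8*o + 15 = (o - 3)*(o - 5)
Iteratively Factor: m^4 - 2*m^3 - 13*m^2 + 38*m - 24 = (m - 1)*(m^3 - m^2 - 14*m + 24) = (m - 3)*(m - 1)*(m^2 + 2*m - 8) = (m - 3)*(m - 1)*(m + 4)*(m - 2)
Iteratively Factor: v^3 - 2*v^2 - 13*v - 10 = (v - 5)*(v^2 + 3*v + 2) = (v - 5)*(v + 2)*(v + 1)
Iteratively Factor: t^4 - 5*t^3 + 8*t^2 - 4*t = (t)*(t^3 - 5*t^2 + 8*t - 4) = t*(t - 2)*(t^2 - 3*t + 2) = t*(t - 2)^2*(t - 1)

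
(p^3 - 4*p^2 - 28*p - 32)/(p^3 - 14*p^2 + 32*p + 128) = (p + 2)/(p - 8)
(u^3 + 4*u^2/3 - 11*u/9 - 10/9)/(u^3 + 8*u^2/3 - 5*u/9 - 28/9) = (9*u^2 + 21*u + 10)/(9*u^2 + 33*u + 28)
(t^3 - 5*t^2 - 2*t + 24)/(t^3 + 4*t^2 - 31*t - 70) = (t^2 - 7*t + 12)/(t^2 + 2*t - 35)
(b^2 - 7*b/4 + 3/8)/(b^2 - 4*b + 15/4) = (4*b - 1)/(2*(2*b - 5))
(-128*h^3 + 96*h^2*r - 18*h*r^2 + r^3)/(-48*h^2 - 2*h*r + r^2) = (16*h^2 - 10*h*r + r^2)/(6*h + r)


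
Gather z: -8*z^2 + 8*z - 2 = -8*z^2 + 8*z - 2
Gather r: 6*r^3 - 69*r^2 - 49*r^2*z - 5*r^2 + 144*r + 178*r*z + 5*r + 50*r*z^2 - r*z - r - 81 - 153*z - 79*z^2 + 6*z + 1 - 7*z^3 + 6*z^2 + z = 6*r^3 + r^2*(-49*z - 74) + r*(50*z^2 + 177*z + 148) - 7*z^3 - 73*z^2 - 146*z - 80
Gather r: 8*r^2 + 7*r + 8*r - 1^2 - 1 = 8*r^2 + 15*r - 2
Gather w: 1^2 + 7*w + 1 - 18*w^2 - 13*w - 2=-18*w^2 - 6*w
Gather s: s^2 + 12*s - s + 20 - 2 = s^2 + 11*s + 18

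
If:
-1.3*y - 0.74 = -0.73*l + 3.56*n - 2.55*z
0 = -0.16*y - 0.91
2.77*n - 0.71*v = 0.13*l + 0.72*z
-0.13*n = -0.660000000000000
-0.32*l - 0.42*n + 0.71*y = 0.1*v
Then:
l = -23.27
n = 5.08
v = 12.77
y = -5.69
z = 11.14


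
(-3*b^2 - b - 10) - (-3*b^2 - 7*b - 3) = 6*b - 7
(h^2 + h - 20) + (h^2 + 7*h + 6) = 2*h^2 + 8*h - 14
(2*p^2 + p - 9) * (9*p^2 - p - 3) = 18*p^4 + 7*p^3 - 88*p^2 + 6*p + 27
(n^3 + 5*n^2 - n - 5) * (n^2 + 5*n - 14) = n^5 + 10*n^4 + 10*n^3 - 80*n^2 - 11*n + 70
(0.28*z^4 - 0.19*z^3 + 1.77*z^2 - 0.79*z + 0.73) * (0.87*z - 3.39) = 0.2436*z^5 - 1.1145*z^4 + 2.184*z^3 - 6.6876*z^2 + 3.3132*z - 2.4747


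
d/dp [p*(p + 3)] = 2*p + 3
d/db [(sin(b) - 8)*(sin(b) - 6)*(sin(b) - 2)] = (3*sin(b)^2 - 32*sin(b) + 76)*cos(b)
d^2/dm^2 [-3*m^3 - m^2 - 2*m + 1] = -18*m - 2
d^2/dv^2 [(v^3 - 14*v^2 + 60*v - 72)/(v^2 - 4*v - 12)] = 64/(v^3 + 6*v^2 + 12*v + 8)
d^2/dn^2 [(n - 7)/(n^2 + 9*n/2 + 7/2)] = 4*((5 - 6*n)*(2*n^2 + 9*n + 7) + (n - 7)*(4*n + 9)^2)/(2*n^2 + 9*n + 7)^3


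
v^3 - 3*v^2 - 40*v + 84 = (v - 7)*(v - 2)*(v + 6)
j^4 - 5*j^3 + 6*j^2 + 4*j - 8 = (j - 2)^3*(j + 1)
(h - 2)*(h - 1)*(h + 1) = h^3 - 2*h^2 - h + 2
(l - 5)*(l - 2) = l^2 - 7*l + 10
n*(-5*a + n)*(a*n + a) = -5*a^2*n^2 - 5*a^2*n + a*n^3 + a*n^2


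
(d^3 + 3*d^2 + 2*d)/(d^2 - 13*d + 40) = d*(d^2 + 3*d + 2)/(d^2 - 13*d + 40)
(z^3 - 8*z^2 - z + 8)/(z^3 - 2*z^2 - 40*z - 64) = (z^2 - 1)/(z^2 + 6*z + 8)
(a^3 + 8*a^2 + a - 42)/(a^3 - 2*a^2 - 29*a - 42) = (a^2 + 5*a - 14)/(a^2 - 5*a - 14)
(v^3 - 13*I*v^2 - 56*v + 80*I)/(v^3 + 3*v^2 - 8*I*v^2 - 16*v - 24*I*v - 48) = (v - 5*I)/(v + 3)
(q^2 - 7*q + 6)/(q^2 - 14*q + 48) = (q - 1)/(q - 8)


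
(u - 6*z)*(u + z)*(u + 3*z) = u^3 - 2*u^2*z - 21*u*z^2 - 18*z^3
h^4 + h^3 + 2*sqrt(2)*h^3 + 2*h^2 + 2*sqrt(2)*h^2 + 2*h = h*(h + 1)*(h + sqrt(2))^2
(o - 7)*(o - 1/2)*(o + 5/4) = o^3 - 25*o^2/4 - 47*o/8 + 35/8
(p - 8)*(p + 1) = p^2 - 7*p - 8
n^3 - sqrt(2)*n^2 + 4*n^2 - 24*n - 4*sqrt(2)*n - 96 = (n + 4)*(n - 4*sqrt(2))*(n + 3*sqrt(2))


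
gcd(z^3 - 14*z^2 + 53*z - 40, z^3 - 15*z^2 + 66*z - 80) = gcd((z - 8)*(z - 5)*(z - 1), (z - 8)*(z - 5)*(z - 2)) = z^2 - 13*z + 40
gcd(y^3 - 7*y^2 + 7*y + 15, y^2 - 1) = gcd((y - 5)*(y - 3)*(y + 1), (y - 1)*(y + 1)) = y + 1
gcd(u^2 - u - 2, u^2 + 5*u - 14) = u - 2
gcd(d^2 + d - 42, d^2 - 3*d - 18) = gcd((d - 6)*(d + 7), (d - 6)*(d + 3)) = d - 6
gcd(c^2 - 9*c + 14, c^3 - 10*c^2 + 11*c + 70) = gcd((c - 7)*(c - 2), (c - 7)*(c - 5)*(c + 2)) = c - 7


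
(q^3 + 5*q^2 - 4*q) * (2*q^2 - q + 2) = 2*q^5 + 9*q^4 - 11*q^3 + 14*q^2 - 8*q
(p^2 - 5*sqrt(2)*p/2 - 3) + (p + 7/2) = p^2 - 5*sqrt(2)*p/2 + p + 1/2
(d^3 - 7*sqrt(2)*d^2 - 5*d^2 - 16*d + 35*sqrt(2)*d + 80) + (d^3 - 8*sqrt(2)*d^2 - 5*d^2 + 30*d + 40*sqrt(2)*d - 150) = 2*d^3 - 15*sqrt(2)*d^2 - 10*d^2 + 14*d + 75*sqrt(2)*d - 70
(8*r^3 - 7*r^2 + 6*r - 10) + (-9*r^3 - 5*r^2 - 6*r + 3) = -r^3 - 12*r^2 - 7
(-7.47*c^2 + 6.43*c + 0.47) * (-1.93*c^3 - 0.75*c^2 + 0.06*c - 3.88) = 14.4171*c^5 - 6.8074*c^4 - 6.1778*c^3 + 29.0169*c^2 - 24.9202*c - 1.8236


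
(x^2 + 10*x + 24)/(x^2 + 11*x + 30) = (x + 4)/(x + 5)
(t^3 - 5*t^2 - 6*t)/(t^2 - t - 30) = t*(t + 1)/(t + 5)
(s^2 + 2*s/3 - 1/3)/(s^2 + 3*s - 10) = (3*s^2 + 2*s - 1)/(3*(s^2 + 3*s - 10))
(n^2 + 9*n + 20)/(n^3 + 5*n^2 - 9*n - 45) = (n + 4)/(n^2 - 9)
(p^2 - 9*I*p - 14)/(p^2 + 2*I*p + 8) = (p - 7*I)/(p + 4*I)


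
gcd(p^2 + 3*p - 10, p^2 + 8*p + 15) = p + 5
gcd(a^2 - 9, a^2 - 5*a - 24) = a + 3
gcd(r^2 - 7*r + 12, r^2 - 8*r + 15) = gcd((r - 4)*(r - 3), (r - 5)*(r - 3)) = r - 3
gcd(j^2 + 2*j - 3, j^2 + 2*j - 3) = j^2 + 2*j - 3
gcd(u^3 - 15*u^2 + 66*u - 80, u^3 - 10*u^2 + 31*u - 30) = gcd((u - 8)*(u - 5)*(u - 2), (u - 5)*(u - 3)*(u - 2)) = u^2 - 7*u + 10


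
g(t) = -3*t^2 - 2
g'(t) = -6*t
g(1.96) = -13.52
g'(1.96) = -11.76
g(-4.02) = -50.48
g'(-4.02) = 24.12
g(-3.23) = -33.30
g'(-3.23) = 19.38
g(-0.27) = -2.22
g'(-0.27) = 1.62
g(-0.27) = -2.22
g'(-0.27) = 1.62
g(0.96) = -4.76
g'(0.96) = -5.76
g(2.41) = -19.42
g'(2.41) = -14.46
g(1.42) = -8.05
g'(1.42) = -8.52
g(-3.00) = -29.00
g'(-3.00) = 18.00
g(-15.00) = -677.00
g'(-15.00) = 90.00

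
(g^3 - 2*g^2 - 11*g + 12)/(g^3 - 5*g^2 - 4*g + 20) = (g^3 - 2*g^2 - 11*g + 12)/(g^3 - 5*g^2 - 4*g + 20)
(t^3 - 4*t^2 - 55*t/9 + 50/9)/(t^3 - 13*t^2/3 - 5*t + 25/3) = (t - 2/3)/(t - 1)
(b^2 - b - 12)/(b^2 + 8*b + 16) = (b^2 - b - 12)/(b^2 + 8*b + 16)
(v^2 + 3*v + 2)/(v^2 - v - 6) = (v + 1)/(v - 3)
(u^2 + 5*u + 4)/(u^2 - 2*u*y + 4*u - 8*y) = (-u - 1)/(-u + 2*y)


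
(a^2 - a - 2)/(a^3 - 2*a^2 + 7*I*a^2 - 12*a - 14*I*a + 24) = (a + 1)/(a^2 + 7*I*a - 12)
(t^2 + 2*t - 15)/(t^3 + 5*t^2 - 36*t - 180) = (t - 3)/(t^2 - 36)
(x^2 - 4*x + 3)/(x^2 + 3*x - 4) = (x - 3)/(x + 4)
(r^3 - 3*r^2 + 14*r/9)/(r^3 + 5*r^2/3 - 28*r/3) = (r - 2/3)/(r + 4)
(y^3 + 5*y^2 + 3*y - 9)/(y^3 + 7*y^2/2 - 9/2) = 2*(y + 3)/(2*y + 3)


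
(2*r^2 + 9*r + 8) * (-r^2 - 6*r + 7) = -2*r^4 - 21*r^3 - 48*r^2 + 15*r + 56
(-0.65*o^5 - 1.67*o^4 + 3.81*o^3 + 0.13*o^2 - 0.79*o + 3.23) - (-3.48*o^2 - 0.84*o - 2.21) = -0.65*o^5 - 1.67*o^4 + 3.81*o^3 + 3.61*o^2 + 0.0499999999999999*o + 5.44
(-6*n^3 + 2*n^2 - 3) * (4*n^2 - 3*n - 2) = -24*n^5 + 26*n^4 + 6*n^3 - 16*n^2 + 9*n + 6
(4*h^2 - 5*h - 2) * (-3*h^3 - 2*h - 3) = -12*h^5 + 15*h^4 - 2*h^3 - 2*h^2 + 19*h + 6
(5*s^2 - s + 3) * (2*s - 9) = 10*s^3 - 47*s^2 + 15*s - 27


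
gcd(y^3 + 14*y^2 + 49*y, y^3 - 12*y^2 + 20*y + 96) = 1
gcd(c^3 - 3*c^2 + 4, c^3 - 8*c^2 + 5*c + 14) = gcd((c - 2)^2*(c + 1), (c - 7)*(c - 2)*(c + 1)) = c^2 - c - 2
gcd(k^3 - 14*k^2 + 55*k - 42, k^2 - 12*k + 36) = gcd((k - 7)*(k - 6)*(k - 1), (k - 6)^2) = k - 6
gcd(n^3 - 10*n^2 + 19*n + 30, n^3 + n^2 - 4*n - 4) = n + 1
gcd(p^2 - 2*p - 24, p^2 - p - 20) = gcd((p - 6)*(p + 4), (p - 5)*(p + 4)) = p + 4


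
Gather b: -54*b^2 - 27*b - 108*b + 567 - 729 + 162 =-54*b^2 - 135*b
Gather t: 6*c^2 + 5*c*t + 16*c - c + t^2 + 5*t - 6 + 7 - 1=6*c^2 + 15*c + t^2 + t*(5*c + 5)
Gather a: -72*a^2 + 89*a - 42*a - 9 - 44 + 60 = -72*a^2 + 47*a + 7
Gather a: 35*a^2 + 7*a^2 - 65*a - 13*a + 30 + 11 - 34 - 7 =42*a^2 - 78*a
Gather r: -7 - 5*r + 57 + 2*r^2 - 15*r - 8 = 2*r^2 - 20*r + 42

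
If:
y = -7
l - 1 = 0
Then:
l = 1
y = -7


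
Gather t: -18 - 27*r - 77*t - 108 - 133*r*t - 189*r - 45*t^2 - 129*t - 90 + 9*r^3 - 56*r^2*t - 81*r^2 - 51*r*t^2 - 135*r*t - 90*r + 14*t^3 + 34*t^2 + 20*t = 9*r^3 - 81*r^2 - 306*r + 14*t^3 + t^2*(-51*r - 11) + t*(-56*r^2 - 268*r - 186) - 216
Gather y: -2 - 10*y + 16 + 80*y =70*y + 14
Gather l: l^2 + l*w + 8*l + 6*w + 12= l^2 + l*(w + 8) + 6*w + 12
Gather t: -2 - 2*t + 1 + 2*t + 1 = 0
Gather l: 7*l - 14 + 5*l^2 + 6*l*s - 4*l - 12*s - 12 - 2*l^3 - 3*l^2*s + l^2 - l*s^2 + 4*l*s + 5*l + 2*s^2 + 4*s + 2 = -2*l^3 + l^2*(6 - 3*s) + l*(-s^2 + 10*s + 8) + 2*s^2 - 8*s - 24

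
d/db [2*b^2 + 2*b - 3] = 4*b + 2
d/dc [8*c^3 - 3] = 24*c^2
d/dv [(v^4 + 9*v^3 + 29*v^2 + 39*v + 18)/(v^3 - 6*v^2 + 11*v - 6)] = (v^6 - 12*v^5 - 50*v^4 + 96*v^3 + 337*v^2 - 132*v - 432)/(v^6 - 12*v^5 + 58*v^4 - 144*v^3 + 193*v^2 - 132*v + 36)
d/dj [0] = 0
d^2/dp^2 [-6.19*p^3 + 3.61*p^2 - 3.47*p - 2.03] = 7.22 - 37.14*p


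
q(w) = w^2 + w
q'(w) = 2*w + 1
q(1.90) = 5.51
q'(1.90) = 4.80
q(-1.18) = 0.21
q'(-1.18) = -1.36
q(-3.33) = 7.76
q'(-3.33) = -5.66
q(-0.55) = -0.25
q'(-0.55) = -0.10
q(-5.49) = 24.65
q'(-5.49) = -9.98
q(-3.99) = 11.93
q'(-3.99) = -6.98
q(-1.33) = 0.44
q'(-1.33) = -1.66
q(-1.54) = 0.83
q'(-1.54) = -2.08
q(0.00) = 0.00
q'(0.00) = 1.00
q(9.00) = 90.00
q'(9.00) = 19.00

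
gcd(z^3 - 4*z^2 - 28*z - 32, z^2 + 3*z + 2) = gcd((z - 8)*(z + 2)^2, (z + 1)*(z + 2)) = z + 2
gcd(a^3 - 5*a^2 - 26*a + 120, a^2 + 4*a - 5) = a + 5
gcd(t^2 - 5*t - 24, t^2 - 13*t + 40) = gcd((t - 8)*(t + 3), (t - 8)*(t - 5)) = t - 8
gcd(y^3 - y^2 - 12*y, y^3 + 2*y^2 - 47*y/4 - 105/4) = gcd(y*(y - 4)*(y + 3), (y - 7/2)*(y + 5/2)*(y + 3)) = y + 3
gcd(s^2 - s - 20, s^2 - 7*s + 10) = s - 5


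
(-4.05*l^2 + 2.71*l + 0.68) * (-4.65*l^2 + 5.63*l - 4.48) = 18.8325*l^4 - 35.403*l^3 + 30.2393*l^2 - 8.3124*l - 3.0464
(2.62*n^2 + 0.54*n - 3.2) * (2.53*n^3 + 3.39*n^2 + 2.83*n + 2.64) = 6.6286*n^5 + 10.248*n^4 + 1.1492*n^3 - 2.403*n^2 - 7.6304*n - 8.448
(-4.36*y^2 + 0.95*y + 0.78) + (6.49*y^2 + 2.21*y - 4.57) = 2.13*y^2 + 3.16*y - 3.79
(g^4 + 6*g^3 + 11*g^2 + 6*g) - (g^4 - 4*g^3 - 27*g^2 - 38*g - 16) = 10*g^3 + 38*g^2 + 44*g + 16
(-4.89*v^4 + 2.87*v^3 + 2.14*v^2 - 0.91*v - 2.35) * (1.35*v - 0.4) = -6.6015*v^5 + 5.8305*v^4 + 1.741*v^3 - 2.0845*v^2 - 2.8085*v + 0.94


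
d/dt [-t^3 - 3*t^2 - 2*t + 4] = -3*t^2 - 6*t - 2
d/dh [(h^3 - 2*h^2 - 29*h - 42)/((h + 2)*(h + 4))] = (h^2 + 8*h + 5)/(h^2 + 8*h + 16)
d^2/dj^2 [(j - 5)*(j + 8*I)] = 2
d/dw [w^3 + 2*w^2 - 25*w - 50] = 3*w^2 + 4*w - 25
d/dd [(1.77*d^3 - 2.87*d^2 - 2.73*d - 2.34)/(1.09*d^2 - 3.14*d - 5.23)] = (1.9293*d^4 - 11.1156*d^3 - 15.7838*d^2 + 35.1214*d + 6.9303)/(1.1881*d^4 - 6.8452*d^3 - 1.5418*d^2 + 32.8444*d + 27.3529)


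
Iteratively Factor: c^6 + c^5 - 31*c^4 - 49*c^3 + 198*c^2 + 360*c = (c + 2)*(c^5 - c^4 - 29*c^3 + 9*c^2 + 180*c) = (c - 3)*(c + 2)*(c^4 + 2*c^3 - 23*c^2 - 60*c) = (c - 3)*(c + 2)*(c + 4)*(c^3 - 2*c^2 - 15*c) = (c - 5)*(c - 3)*(c + 2)*(c + 4)*(c^2 + 3*c) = (c - 5)*(c - 3)*(c + 2)*(c + 3)*(c + 4)*(c)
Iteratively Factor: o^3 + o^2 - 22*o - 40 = (o + 4)*(o^2 - 3*o - 10) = (o + 2)*(o + 4)*(o - 5)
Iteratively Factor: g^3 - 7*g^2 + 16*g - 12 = (g - 2)*(g^2 - 5*g + 6) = (g - 3)*(g - 2)*(g - 2)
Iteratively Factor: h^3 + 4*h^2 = (h)*(h^2 + 4*h) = h*(h + 4)*(h)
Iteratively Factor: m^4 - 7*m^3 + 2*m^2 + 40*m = (m - 4)*(m^3 - 3*m^2 - 10*m) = (m - 5)*(m - 4)*(m^2 + 2*m) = (m - 5)*(m - 4)*(m + 2)*(m)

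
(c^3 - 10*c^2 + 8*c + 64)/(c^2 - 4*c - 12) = (c^2 - 12*c + 32)/(c - 6)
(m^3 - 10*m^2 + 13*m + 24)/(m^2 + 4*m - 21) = (m^2 - 7*m - 8)/(m + 7)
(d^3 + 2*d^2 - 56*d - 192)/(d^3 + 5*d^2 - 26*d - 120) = (d - 8)/(d - 5)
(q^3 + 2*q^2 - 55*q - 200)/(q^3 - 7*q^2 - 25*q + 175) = (q^2 - 3*q - 40)/(q^2 - 12*q + 35)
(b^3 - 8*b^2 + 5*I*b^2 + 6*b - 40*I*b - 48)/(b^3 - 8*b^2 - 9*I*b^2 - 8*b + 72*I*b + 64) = (b + 6*I)/(b - 8*I)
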